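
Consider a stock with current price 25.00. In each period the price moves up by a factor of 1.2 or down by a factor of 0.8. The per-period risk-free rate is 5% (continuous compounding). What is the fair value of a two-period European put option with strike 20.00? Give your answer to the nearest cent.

0.50

Risk-neutral probability p = (e^0.05 − 0.8)/(1.2 − 0.8) = 0.2513/0.4000 = 0.6282
Terminal stock prices: S_uu = 36, S_ud = 24, S_dd = 16
Terminal payoffs (K − S): max(-16, 0) = 0, max(-4, 0) = 0, max(4, 0) = 4
Node u (S = 30): V_u = e^(−0.05)·[0.6282·0.0000 + 0.3718·0.0000] = 0.0000
Node d (S = 20): V_d = e^(−0.05)·[0.6282·0.0000 + 0.3718·4.0000] = 1.4148
Node 0 (S = 25): V_0 = e^(−0.05)·[0.6282·0.0000 + 0.3718·1.4148] = 0.5004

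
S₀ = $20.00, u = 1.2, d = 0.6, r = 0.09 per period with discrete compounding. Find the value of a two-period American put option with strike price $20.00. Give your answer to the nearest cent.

$2.05

Risk-neutral probability p = (1 + 0.09 − 0.6)/(1.2 − 0.6) = 0.4900/0.6000 = 0.8167
Terminal stock prices: S_uu = 28.8, S_ud = 14.4, S_dd = 7.2
Terminal payoffs (K − S): max(-8.8, 0) = 0, max(5.6, 0) = 5.6, max(12.8, 0) = 12.8
Node u (S = 24): continuation = 1/1.09·[0.8167·0.0000 + 0.1833·5.6000] = 0.9419; exercise value = 0.0000 ≤ continuation, so V_u = 0.9419
Node d (S = 12): continuation = 1/1.09·[0.8167·5.6000 + 0.1833·12.8000] = 6.3486; exercise value = 8.0000 > continuation, so V_d = 8.0000 (exercise)
Node 0 (S = 20): continuation = 1/1.09·[0.8167·0.9419 + 0.1833·8.0000] = 2.0513; exercise value = 0.0000 ≤ continuation, so V_0 = 2.0513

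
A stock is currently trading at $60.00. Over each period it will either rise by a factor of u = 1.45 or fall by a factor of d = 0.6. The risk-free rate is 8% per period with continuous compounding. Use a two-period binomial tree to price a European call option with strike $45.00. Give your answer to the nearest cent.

$25.36

Risk-neutral probability p = (e^0.08 − 0.6)/(1.45 − 0.6) = 0.4833/0.8500 = 0.5686
Terminal stock prices: S_uu = 126.2, S_ud = 52.2, S_dd = 21.6
Terminal payoffs (S − K): max(81.15, 0) = 81.15, max(7.2, 0) = 7.2, max(-23.4, 0) = 0
Node u (S = 87): V_u = e^(−0.08)·[0.5686·81.1500 + 0.4314·7.2000] = 45.4598
Node d (S = 36): V_d = e^(−0.08)·[0.5686·7.2000 + 0.4314·0.0000] = 3.7790
Node 0 (S = 60): V_0 = e^(−0.08)·[0.5686·45.4598 + 0.4314·3.7790] = 25.3650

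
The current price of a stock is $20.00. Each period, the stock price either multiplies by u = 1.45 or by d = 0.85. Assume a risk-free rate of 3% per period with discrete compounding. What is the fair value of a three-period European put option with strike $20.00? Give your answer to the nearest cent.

$2.42

Risk-neutral probability p = (1 + 0.03 − 0.85)/(1.45 − 0.85) = 0.1800/0.6000 = 0.3000
Terminal stock prices: S_uuu = 60.97, S_uud = 35.74, S_udd = 20.95, S_ddd = 12.28
Terminal payoffs (K − S): max(-40.97, 0) = 0, max(-15.74, 0) = 0, max(-0.9525, 0) = 0, max(7.718, 0) = 7.718
Node uu (S = 42.05): V_uu = 1/1.03·[0.3000·0.0000 + 0.7000·0.0000] = 0.0000
Node ud (S = 24.65): V_ud = 1/1.03·[0.3000·0.0000 + 0.7000·0.0000] = 0.0000
Node dd (S = 14.45): V_dd = 1/1.03·[0.3000·0.0000 + 0.7000·7.7175] = 5.2449
Node u (S = 29): V_u = 1/1.03·[0.3000·0.0000 + 0.7000·0.0000] = 0.0000
Node d (S = 17): V_d = 1/1.03·[0.3000·0.0000 + 0.7000·5.2449] = 3.5645
Node 0 (S = 20): V_0 = 1/1.03·[0.3000·0.0000 + 0.7000·3.5645] = 2.4225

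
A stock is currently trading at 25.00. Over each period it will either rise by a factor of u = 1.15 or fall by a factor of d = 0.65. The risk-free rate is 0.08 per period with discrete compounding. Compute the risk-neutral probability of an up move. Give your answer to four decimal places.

p = 0.8600

Risk-neutral probability p = (1 + 0.08 − 0.65)/(1.15 − 0.65) = 0.4300/0.5000 = 0.8600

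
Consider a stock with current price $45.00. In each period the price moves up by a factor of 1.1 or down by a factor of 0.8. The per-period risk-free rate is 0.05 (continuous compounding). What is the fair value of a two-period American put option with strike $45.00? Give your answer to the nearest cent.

$2.06

Risk-neutral probability p = (e^0.05 − 0.8)/(1.1 − 0.8) = 0.2513/0.3000 = 0.8376
Terminal stock prices: S_uu = 54.45, S_ud = 39.6, S_dd = 28.8
Terminal payoffs (K − S): max(-9.45, 0) = 0, max(5.4, 0) = 5.4, max(16.2, 0) = 16.2
Node u (S = 49.5): continuation = e^(−0.05)·[0.8376·0.0000 + 0.1624·5.4000] = 0.8343; exercise value = 0.0000 ≤ continuation, so V_u = 0.8343
Node d (S = 36): continuation = e^(−0.05)·[0.8376·5.4000 + 0.1624·16.2000] = 6.8053; exercise value = 9.0000 > continuation, so V_d = 9.0000 (exercise)
Node 0 (S = 45): continuation = e^(−0.05)·[0.8376·0.8343 + 0.1624·9.0000] = 2.0553; exercise value = 0.0000 ≤ continuation, so V_0 = 2.0553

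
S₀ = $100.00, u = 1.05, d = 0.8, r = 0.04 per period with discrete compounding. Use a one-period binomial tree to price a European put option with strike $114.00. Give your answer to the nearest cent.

Risk-neutral probability p = (1 + 0.04 − 0.8)/(1.05 − 0.8) = 0.2400/0.2500 = 0.9600
Terminal stock prices: S_u = 105, S_d = 80
Terminal payoffs (K − S): max(9, 0) = 9, max(34, 0) = 34
Node 0 (S = 100): V_0 = 1/1.04·[0.9600·9.0000 + 0.0400·34.0000] = 9.6154

$9.62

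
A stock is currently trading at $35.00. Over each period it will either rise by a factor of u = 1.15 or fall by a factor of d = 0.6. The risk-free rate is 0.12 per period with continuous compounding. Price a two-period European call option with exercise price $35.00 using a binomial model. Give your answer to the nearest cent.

$8.17

Risk-neutral probability p = (e^0.12 − 0.6)/(1.15 − 0.6) = 0.5275/0.5500 = 0.9591
Terminal stock prices: S_uu = 46.29, S_ud = 24.15, S_dd = 12.6
Terminal payoffs (S − K): max(11.29, 0) = 11.29, max(-10.85, 0) = 0, max(-22.4, 0) = 0
Node u (S = 40.25): V_u = e^(−0.12)·[0.9591·11.2875 + 0.0409·0.0000] = 9.6015
Node d (S = 21): V_d = e^(−0.12)·[0.9591·0.0000 + 0.0409·0.0000] = 0.0000
Node 0 (S = 35): V_0 = e^(−0.12)·[0.9591·9.6015 + 0.0409·0.0000] = 8.1674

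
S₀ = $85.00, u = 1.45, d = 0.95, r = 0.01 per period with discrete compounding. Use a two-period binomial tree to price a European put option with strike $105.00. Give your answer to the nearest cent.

$21.47

Risk-neutral probability p = (1 + 0.01 − 0.95)/(1.45 − 0.95) = 0.0600/0.5000 = 0.1200
Terminal stock prices: S_uu = 178.7, S_ud = 117.1, S_dd = 76.71
Terminal payoffs (K − S): max(-73.71, 0) = 0, max(-12.09, 0) = 0, max(28.29, 0) = 28.29
Node u (S = 123.2): V_u = 1/1.01·[0.1200·0.0000 + 0.8800·0.0000] = 0.0000
Node d (S = 80.75): V_d = 1/1.01·[0.1200·0.0000 + 0.8800·28.2875] = 24.6465
Node 0 (S = 85): V_0 = 1/1.01·[0.1200·0.0000 + 0.8800·24.6465] = 21.4742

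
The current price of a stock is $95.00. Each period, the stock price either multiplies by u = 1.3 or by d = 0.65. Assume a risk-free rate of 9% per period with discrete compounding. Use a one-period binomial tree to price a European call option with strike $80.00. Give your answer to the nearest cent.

Risk-neutral probability p = (1 + 0.09 − 0.65)/(1.3 − 0.65) = 0.4400/0.6500 = 0.6769
Terminal stock prices: S_u = 123.5, S_d = 61.75
Terminal payoffs (S − K): max(43.5, 0) = 43.5, max(-18.25, 0) = 0
Node 0 (S = 95): V_0 = 1/1.09·[0.6769·43.5000 + 0.3231·0.0000] = 27.0148

$27.01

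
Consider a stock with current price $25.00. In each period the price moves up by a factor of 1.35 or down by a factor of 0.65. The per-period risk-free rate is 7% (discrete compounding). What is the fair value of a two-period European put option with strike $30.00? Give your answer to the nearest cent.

Risk-neutral probability p = (1 + 0.07 − 0.65)/(1.35 − 0.65) = 0.4200/0.7000 = 0.6000
Terminal stock prices: S_uu = 45.56, S_ud = 21.94, S_dd = 10.56
Terminal payoffs (K − S): max(-15.56, 0) = 0, max(8.062, 0) = 8.062, max(19.44, 0) = 19.44
Node u (S = 33.75): V_u = 1/1.07·[0.6000·0.0000 + 0.4000·8.0625] = 3.0140
Node d (S = 16.25): V_d = 1/1.07·[0.6000·8.0625 + 0.4000·19.4375] = 11.7874
Node 0 (S = 25): V_0 = 1/1.07·[0.6000·3.0140 + 0.4000·11.7874] = 6.0966

$6.10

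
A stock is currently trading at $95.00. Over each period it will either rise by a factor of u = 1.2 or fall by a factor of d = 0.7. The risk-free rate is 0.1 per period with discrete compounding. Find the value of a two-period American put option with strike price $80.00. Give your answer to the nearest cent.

Risk-neutral probability p = (1 + 0.1 − 0.7)/(1.2 − 0.7) = 0.4000/0.5000 = 0.8000
Terminal stock prices: S_uu = 136.8, S_ud = 79.8, S_dd = 46.55
Terminal payoffs (K − S): max(-56.8, 0) = 0, max(0.2, 0) = 0.2, max(33.45, 0) = 33.45
Node u (S = 114): continuation = 1/1.1·[0.8000·0.0000 + 0.2000·0.2000] = 0.0364; exercise value = 0.0000 ≤ continuation, so V_u = 0.0364
Node d (S = 66.5): continuation = 1/1.1·[0.8000·0.2000 + 0.2000·33.4500] = 6.2273; exercise value = 13.5000 > continuation, so V_d = 13.5000 (exercise)
Node 0 (S = 95): continuation = 1/1.1·[0.8000·0.0364 + 0.2000·13.5000] = 2.4810; exercise value = 0.0000 ≤ continuation, so V_0 = 2.4810

$2.48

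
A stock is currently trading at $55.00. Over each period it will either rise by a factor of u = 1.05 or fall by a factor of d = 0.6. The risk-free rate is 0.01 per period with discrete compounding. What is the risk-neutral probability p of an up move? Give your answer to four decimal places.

p = 0.9111

Risk-neutral probability p = (1 + 0.01 − 0.6)/(1.05 − 0.6) = 0.4100/0.4500 = 0.9111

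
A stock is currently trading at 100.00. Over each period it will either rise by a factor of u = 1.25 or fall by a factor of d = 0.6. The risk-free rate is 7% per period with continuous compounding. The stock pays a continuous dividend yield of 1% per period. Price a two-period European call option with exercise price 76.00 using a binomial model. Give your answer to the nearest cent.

35.22

Per-period risk-free factor R = e^0.07 = 1.0725; dividend-adjusted growth = e^(0.07−0.01) = 1.0618.
Risk-neutral probability p = (1.0618 − 0.6)/(1.25 − 0.6) = 0.4618/0.6500 = 0.7105
Terminal stock prices: S_uu = 156.2, S_ud = 75, S_dd = 36
Terminal payoffs (S − K): max(80.25, 0) = 80.25, max(-1, 0) = 0, max(-40, 0) = 0
Node u (S = 125): V_u = e^(−0.07)·[0.7105·80.2500 + 0.2895·0.0000] = 53.1642
Node d (S = 60): V_d = e^(−0.07)·[0.7105·0.0000 + 0.2895·0.0000] = 0.0000
Node 0 (S = 100): V_0 = e^(−0.07)·[0.7105·53.1642 + 0.2895·0.0000] = 35.2204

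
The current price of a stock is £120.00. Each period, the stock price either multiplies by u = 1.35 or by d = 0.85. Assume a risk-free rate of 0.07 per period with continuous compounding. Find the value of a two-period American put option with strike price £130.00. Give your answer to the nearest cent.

£14.49

Risk-neutral probability p = (e^0.07 − 0.85)/(1.35 − 0.85) = 0.2225/0.5000 = 0.4450
Terminal stock prices: S_uu = 218.7, S_ud = 137.7, S_dd = 86.7
Terminal payoffs (K − S): max(-88.7, 0) = 0, max(-7.7, 0) = 0, max(43.3, 0) = 43.3
Node u (S = 162): continuation = e^(−0.07)·[0.4450·0.0000 + 0.5550·0.0000] = 0.0000; exercise value = 0.0000 ≤ continuation, so V_u = 0.0000
Node d (S = 102): continuation = e^(−0.07)·[0.4450·0.0000 + 0.5550·43.3000] = 22.4062; exercise value = 28.0000 > continuation, so V_d = 28.0000 (exercise)
Node 0 (S = 120): continuation = e^(−0.07)·[0.4450·0.0000 + 0.5550·28.0000] = 14.4890; exercise value = 10.0000 ≤ continuation, so V_0 = 14.4890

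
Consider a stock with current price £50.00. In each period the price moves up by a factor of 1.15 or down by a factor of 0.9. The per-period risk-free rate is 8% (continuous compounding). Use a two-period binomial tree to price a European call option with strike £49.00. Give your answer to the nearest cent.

£8.76

Risk-neutral probability p = (e^0.08 − 0.9)/(1.15 − 0.9) = 0.1833/0.2500 = 0.7331
Terminal stock prices: S_uu = 66.12, S_ud = 51.75, S_dd = 40.5
Terminal payoffs (S − K): max(17.12, 0) = 17.12, max(2.75, 0) = 2.75, max(-8.5, 0) = 0
Node u (S = 57.5): V_u = e^(−0.08)·[0.7331·17.1250 + 0.2669·2.7500] = 12.2673
Node d (S = 45): V_d = e^(−0.08)·[0.7331·2.7500 + 0.2669·0.0000] = 1.8611
Node 0 (S = 50): V_0 = e^(−0.08)·[0.7331·12.2673 + 0.2669·1.8611] = 8.7607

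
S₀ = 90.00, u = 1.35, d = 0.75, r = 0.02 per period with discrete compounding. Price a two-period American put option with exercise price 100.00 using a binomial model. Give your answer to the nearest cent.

Risk-neutral probability p = (1 + 0.02 − 0.75)/(1.35 − 0.75) = 0.2700/0.6000 = 0.4500
Terminal stock prices: S_uu = 164, S_ud = 91.13, S_dd = 50.62
Terminal payoffs (K − S): max(-64.03, 0) = 0, max(8.875, 0) = 8.875, max(49.38, 0) = 49.38
Node u (S = 121.5): continuation = 1/1.02·[0.4500·0.0000 + 0.5500·8.8750] = 4.7855; exercise value = 0.0000 ≤ continuation, so V_u = 4.7855
Node d (S = 67.5): continuation = 1/1.02·[0.4500·8.8750 + 0.5500·49.3750] = 30.5392; exercise value = 32.5000 > continuation, so V_d = 32.5000 (exercise)
Node 0 (S = 90): continuation = 1/1.02·[0.4500·4.7855 + 0.5500·32.5000] = 19.6358; exercise value = 10.0000 ≤ continuation, so V_0 = 19.6358

19.64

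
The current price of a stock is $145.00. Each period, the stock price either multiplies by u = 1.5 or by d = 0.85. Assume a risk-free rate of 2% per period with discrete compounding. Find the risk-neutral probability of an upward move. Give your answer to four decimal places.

Risk-neutral probability p = (1 + 0.02 − 0.85)/(1.5 − 0.85) = 0.1700/0.6500 = 0.2615

p = 0.2615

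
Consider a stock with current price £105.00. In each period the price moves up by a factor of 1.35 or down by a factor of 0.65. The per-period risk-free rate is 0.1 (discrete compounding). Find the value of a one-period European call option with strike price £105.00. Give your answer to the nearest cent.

Risk-neutral probability p = (1 + 0.1 − 0.65)/(1.35 − 0.65) = 0.4500/0.7000 = 0.6429
Terminal stock prices: S_u = 141.8, S_d = 68.25
Terminal payoffs (S − K): max(36.75, 0) = 36.75, max(-36.75, 0) = 0
Node 0 (S = 105): V_0 = 1/1.1·[0.6429·36.7500 + 0.3571·0.0000] = 21.4773

£21.48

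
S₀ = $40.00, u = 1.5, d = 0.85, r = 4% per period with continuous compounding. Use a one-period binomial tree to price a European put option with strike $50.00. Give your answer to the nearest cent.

$10.86

Risk-neutral probability p = (e^0.04 − 0.85)/(1.5 − 0.85) = 0.1908/0.6500 = 0.2936
Terminal stock prices: S_u = 60, S_d = 34
Terminal payoffs (K − S): max(-10, 0) = 0, max(16, 0) = 16
Node 0 (S = 40): V_0 = e^(−0.04)·[0.2936·0.0000 + 0.7064·16.0000] = 10.8599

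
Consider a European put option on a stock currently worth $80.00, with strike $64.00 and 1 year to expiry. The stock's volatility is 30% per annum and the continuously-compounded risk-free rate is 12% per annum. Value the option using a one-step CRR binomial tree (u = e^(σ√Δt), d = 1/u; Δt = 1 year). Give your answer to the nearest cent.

CRR parameters: u = e^(σ√Δt) = e^(0.3·√1) = 1.3499, d = 1/u = 0.7408
Per-period rate: rΔt = 0.12·1 = 0.12, so R = e^0.12 = 1.1275
Risk-neutral probability p = (e^0.12 − 0.7408)/(1.3499 − 0.7408) = 0.3867/0.6090 = 0.6349
Terminal stock prices: S_u = 108, S_d = 59.27
Terminal payoffs (K − S): max(-43.99, 0) = 0, max(4.735, 0) = 4.735
Node 0 (S = 80): V_0 = e^(−0.12)·[0.6349·0.0000 + 0.3651·4.7345] = 1.5331

$1.53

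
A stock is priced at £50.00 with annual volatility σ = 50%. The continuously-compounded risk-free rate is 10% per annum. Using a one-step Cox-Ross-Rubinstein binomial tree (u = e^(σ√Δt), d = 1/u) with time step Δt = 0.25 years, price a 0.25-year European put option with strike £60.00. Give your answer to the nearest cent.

CRR parameters: u = e^(σ√Δt) = e^(0.5·√0.25) = 1.2840, d = 1/u = 0.7788
Per-period rate: rΔt = 0.1·0.25 = 0.025, so R = e^0.025 = 1.0253
Risk-neutral probability p = (e^0.025 − 0.7788)/(1.2840 − 0.7788) = 0.2465/0.5052 = 0.4879
Terminal stock prices: S_u = 64.2, S_d = 38.94
Terminal payoffs (K − S): max(-4.201, 0) = 0, max(21.06, 0) = 21.06
Node 0 (S = 50): V_0 = e^(−0.025)·[0.4879·0.0000 + 0.5121·21.0600] = 10.5179

£10.52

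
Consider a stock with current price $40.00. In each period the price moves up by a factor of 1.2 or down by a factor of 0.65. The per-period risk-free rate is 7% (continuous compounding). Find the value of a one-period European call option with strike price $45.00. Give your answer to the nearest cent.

Risk-neutral probability p = (e^0.07 − 0.65)/(1.2 − 0.65) = 0.4225/0.5500 = 0.7682
Terminal stock prices: S_u = 48, S_d = 26
Terminal payoffs (S − K): max(3, 0) = 3, max(-19, 0) = 0
Node 0 (S = 40): V_0 = e^(−0.07)·[0.7682·3.0000 + 0.2318·0.0000] = 2.1488

$2.15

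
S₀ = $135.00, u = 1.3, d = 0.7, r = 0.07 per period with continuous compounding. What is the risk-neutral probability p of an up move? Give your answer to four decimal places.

Risk-neutral probability p = (e^0.07 − 0.7)/(1.3 − 0.7) = 0.3725/0.6000 = 0.6208

p = 0.6208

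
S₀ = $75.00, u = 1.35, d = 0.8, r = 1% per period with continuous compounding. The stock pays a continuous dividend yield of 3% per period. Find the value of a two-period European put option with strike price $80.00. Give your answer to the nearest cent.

Per-period risk-free factor R = e^0.01 = 1.0101; dividend-adjusted growth = e^(0.01−0.03) = 0.9802.
Risk-neutral probability p = (0.9802 − 0.8)/(1.35 − 0.8) = 0.1802/0.5500 = 0.3276
Terminal stock prices: S_uu = 136.7, S_ud = 81, S_dd = 48
Terminal payoffs (K − S): max(-56.69, 0) = 0, max(-1, 0) = 0, max(32, 0) = 32
Node u (S = 101.2): V_u = e^(−0.01)·[0.3276·0.0000 + 0.6724·0.0000] = 0.0000
Node d (S = 60): V_d = e^(−0.01)·[0.3276·0.0000 + 0.6724·32.0000] = 21.3016
Node 0 (S = 75): V_0 = e^(−0.01)·[0.3276·0.0000 + 0.6724·21.3016] = 14.1800

$14.18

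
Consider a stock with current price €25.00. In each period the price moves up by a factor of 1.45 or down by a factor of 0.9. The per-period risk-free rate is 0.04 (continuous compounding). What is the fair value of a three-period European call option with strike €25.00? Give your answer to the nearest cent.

Risk-neutral probability p = (e^0.04 − 0.9)/(1.45 − 0.9) = 0.1408/0.5500 = 0.2560
Terminal stock prices: S_uuu = 76.22, S_uud = 47.31, S_udd = 29.36, S_ddd = 18.23
Terminal payoffs (S − K): max(51.22, 0) = 51.22, max(22.31, 0) = 22.31, max(4.363, 0) = 4.363, max(-6.775, 0) = 0
Node uu (S = 52.56): V_uu = e^(−0.04)·[0.2560·51.2156 + 0.7440·22.3062] = 28.5428
Node ud (S = 32.62): V_ud = e^(−0.04)·[0.2560·22.3062 + 0.7440·4.3625] = 8.6053
Node dd (S = 20.25): V_dd = e^(−0.04)·[0.2560·4.3625 + 0.7440·0.0000] = 1.0731
Node u (S = 36.25): V_u = e^(−0.04)·[0.2560·28.5428 + 0.7440·8.6053] = 13.1721
Node d (S = 22.5): V_d = e^(−0.04)·[0.2560·8.6053 + 0.7440·1.0731] = 2.8838
Node 0 (S = 25): V_0 = e^(−0.04)·[0.2560·13.1721 + 0.7440·2.8838] = 5.3014

€5.30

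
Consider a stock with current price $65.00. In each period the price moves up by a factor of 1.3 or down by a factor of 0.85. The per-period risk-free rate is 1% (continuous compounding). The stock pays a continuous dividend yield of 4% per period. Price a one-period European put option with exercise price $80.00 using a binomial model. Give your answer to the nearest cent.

$17.95

Per-period risk-free factor R = e^0.01 = 1.0101; dividend-adjusted growth = e^(0.01−0.04) = 0.9704.
Risk-neutral probability p = (0.9704 − 0.85)/(1.3 − 0.85) = 0.1204/0.4500 = 0.2677
Terminal stock prices: S_u = 84.5, S_d = 55.25
Terminal payoffs (K − S): max(-4.5, 0) = 0, max(24.75, 0) = 24.75
Node 0 (S = 65): V_0 = e^(−0.01)·[0.2677·0.0000 + 0.7323·24.7500] = 17.9451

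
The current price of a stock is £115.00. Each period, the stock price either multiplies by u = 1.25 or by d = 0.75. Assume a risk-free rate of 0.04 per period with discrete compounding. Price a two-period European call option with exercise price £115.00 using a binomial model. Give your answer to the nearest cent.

£20.12

Risk-neutral probability p = (1 + 0.04 − 0.75)/(1.25 − 0.75) = 0.2900/0.5000 = 0.5800
Terminal stock prices: S_uu = 179.7, S_ud = 107.8, S_dd = 64.69
Terminal payoffs (S − K): max(64.69, 0) = 64.69, max(-7.188, 0) = 0, max(-50.31, 0) = 0
Node u (S = 143.8): V_u = 1/1.04·[0.5800·64.6875 + 0.4200·0.0000] = 36.0757
Node d (S = 86.25): V_d = 1/1.04·[0.5800·0.0000 + 0.4200·0.0000] = 0.0000
Node 0 (S = 115): V_0 = 1/1.04·[0.5800·36.0757 + 0.4200·0.0000] = 20.1192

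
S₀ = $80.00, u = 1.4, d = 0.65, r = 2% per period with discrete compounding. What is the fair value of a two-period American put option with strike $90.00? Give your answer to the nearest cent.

$23.01

Risk-neutral probability p = (1 + 0.02 − 0.65)/(1.4 − 0.65) = 0.3700/0.7500 = 0.4933
Terminal stock prices: S_uu = 156.8, S_ud = 72.8, S_dd = 33.8
Terminal payoffs (K − S): max(-66.8, 0) = 0, max(17.2, 0) = 17.2, max(56.2, 0) = 56.2
Node u (S = 112): continuation = 1/1.02·[0.4933·0.0000 + 0.5067·17.2000] = 8.5438; exercise value = 0.0000 ≤ continuation, so V_u = 8.5438
Node d (S = 52): continuation = 1/1.02·[0.4933·17.2000 + 0.5067·56.2000] = 36.2353; exercise value = 38.0000 > continuation, so V_d = 38.0000 (exercise)
Node 0 (S = 80): continuation = 1/1.02·[0.4933·8.5438 + 0.5067·38.0000] = 23.0081; exercise value = 10.0000 ≤ continuation, so V_0 = 23.0081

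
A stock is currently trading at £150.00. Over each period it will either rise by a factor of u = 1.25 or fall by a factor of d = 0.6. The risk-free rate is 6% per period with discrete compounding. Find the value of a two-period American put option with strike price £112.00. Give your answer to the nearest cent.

£6.07

Risk-neutral probability p = (1 + 0.06 − 0.6)/(1.25 − 0.6) = 0.4600/0.6500 = 0.7077
Terminal stock prices: S_uu = 234.4, S_ud = 112.5, S_dd = 54
Terminal payoffs (K − S): max(-122.4, 0) = 0, max(-0.5, 0) = 0, max(58, 0) = 58
Node u (S = 187.5): continuation = 1/1.06·[0.7077·0.0000 + 0.2923·0.0000] = 0.0000; exercise value = 0.0000 ≤ continuation, so V_u = 0.0000
Node d (S = 90): continuation = 1/1.06·[0.7077·0.0000 + 0.2923·58.0000] = 15.9942; exercise value = 22.0000 > continuation, so V_d = 22.0000 (exercise)
Node 0 (S = 150): continuation = 1/1.06·[0.7077·0.0000 + 0.2923·22.0000] = 6.0668; exercise value = 0.0000 ≤ continuation, so V_0 = 6.0668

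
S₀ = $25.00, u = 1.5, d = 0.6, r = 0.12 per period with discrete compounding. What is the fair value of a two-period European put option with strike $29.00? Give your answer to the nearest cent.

Risk-neutral probability p = (1 + 0.12 − 0.6)/(1.5 − 0.6) = 0.5200/0.9000 = 0.5778
Terminal stock prices: S_uu = 56.25, S_ud = 22.5, S_dd = 9
Terminal payoffs (K − S): max(-27.25, 0) = 0, max(6.5, 0) = 6.5, max(20, 0) = 20
Node u (S = 37.5): V_u = 1/1.12·[0.5778·0.0000 + 0.4222·6.5000] = 2.4504
Node d (S = 15): V_d = 1/1.12·[0.5778·6.5000 + 0.4222·20.0000] = 10.8929
Node 0 (S = 25): V_0 = 1/1.12·[0.5778·2.4504 + 0.4222·10.8929] = 5.3705

$5.37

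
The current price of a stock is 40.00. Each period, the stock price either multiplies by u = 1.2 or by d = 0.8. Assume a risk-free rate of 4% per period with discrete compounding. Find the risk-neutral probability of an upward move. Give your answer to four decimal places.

Risk-neutral probability p = (1 + 0.04 − 0.8)/(1.2 − 0.8) = 0.2400/0.4000 = 0.6000

p = 0.6000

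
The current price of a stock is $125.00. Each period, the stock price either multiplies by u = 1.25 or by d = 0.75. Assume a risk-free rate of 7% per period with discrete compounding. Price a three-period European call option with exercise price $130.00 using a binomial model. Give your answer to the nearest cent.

$30.38

Risk-neutral probability p = (1 + 0.07 − 0.75)/(1.25 − 0.75) = 0.3200/0.5000 = 0.6400
Terminal stock prices: S_uuu = 244.1, S_uud = 146.5, S_udd = 87.89, S_ddd = 52.73
Terminal payoffs (S − K): max(114.1, 0) = 114.1, max(16.48, 0) = 16.48, max(-42.11, 0) = 0, max(-77.27, 0) = 0
Node uu (S = 195.3): V_uu = 1/1.07·[0.6400·114.1406 + 0.3600·16.4844] = 73.8172
Node ud (S = 117.2): V_ud = 1/1.07·[0.6400·16.4844 + 0.3600·0.0000] = 9.8598
Node dd (S = 70.31): V_dd = 1/1.07·[0.6400·0.0000 + 0.3600·0.0000] = 0.0000
Node u (S = 156.2): V_u = 1/1.07·[0.6400·73.8172 + 0.3600·9.8598] = 47.4696
Node d (S = 93.75): V_d = 1/1.07·[0.6400·9.8598 + 0.3600·0.0000] = 5.8975
Node 0 (S = 125): V_0 = 1/1.07·[0.6400·47.4696 + 0.3600·5.8975] = 30.3773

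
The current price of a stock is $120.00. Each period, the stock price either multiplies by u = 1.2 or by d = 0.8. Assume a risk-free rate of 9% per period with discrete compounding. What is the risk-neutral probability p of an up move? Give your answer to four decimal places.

p = 0.7250

Risk-neutral probability p = (1 + 0.09 − 0.8)/(1.2 − 0.8) = 0.2900/0.4000 = 0.7250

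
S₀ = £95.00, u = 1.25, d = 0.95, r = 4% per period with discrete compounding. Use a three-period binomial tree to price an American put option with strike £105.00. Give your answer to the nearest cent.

£10.00

Risk-neutral probability p = (1 + 0.04 − 0.95)/(1.25 − 0.95) = 0.0900/0.3000 = 0.3000
Terminal stock prices: S_uuu = 185.5, S_uud = 141, S_udd = 107.2, S_ddd = 81.45
Terminal payoffs (K − S): max(-80.55, 0) = 0, max(-36.02, 0) = 0, max(-2.172, 0) = 0, max(23.55, 0) = 23.55
Node uu (S = 148.4): continuation = 1/1.04·[0.3000·0.0000 + 0.7000·0.0000] = 0.0000; exercise value = 0.0000 ≤ continuation, so V_uu = 0.0000
Node ud (S = 112.8): continuation = 1/1.04·[0.3000·0.0000 + 0.7000·0.0000] = 0.0000; exercise value = 0.0000 ≤ continuation, so V_ud = 0.0000
Node dd (S = 85.74): continuation = 1/1.04·[0.3000·0.0000 + 0.7000·23.5494] = 15.8505; exercise value = 19.2625 > continuation, so V_dd = 19.2625 (exercise)
Node u (S = 118.8): continuation = 1/1.04·[0.3000·0.0000 + 0.7000·0.0000] = 0.0000; exercise value = 0.0000 ≤ continuation, so V_u = 0.0000
Node d (S = 90.25): continuation = 1/1.04·[0.3000·0.0000 + 0.7000·19.2625] = 12.9651; exercise value = 14.7500 > continuation, so V_d = 14.7500 (exercise)
Node 0 (S = 95): continuation = 1/1.04·[0.3000·0.0000 + 0.7000·14.7500] = 9.9279; exercise value = 10.0000 > continuation, so V_0 = 10.0000 (exercise)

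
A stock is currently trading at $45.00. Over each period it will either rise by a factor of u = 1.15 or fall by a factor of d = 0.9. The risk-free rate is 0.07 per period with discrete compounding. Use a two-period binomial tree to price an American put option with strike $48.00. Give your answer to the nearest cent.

$3.00

Risk-neutral probability p = (1 + 0.07 − 0.9)/(1.15 − 0.9) = 0.1700/0.2500 = 0.6800
Terminal stock prices: S_uu = 59.51, S_ud = 46.57, S_dd = 36.45
Terminal payoffs (K − S): max(-11.51, 0) = 0, max(1.425, 0) = 1.425, max(11.55, 0) = 11.55
Node u (S = 51.75): continuation = 1/1.07·[0.6800·0.0000 + 0.3200·1.4250] = 0.4262; exercise value = 0.0000 ≤ continuation, so V_u = 0.4262
Node d (S = 40.5): continuation = 1/1.07·[0.6800·1.4250 + 0.3200·11.5500] = 4.3598; exercise value = 7.5000 > continuation, so V_d = 7.5000 (exercise)
Node 0 (S = 45): continuation = 1/1.07·[0.6800·0.4262 + 0.3200·7.5000] = 2.5138; exercise value = 3.0000 > continuation, so V_0 = 3.0000 (exercise)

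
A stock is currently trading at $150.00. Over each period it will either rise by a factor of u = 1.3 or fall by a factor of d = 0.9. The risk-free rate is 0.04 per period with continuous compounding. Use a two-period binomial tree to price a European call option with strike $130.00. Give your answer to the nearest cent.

Risk-neutral probability p = (e^0.04 − 0.9)/(1.3 − 0.9) = 0.1408/0.4000 = 0.3520
Terminal stock prices: S_uu = 253.5, S_ud = 175.5, S_dd = 121.5
Terminal payoffs (S − K): max(123.5, 0) = 123.5, max(45.5, 0) = 45.5, max(-8.5, 0) = 0
Node u (S = 195): V_u = e^(−0.04)·[0.3520·123.5000 + 0.6480·45.5000] = 70.0974
Node d (S = 135): V_d = e^(−0.04)·[0.3520·45.5000 + 0.6480·0.0000] = 15.3892
Node 0 (S = 150): V_0 = e^(−0.04)·[0.3520·70.0974 + 0.6480·15.3892] = 33.2894

$33.29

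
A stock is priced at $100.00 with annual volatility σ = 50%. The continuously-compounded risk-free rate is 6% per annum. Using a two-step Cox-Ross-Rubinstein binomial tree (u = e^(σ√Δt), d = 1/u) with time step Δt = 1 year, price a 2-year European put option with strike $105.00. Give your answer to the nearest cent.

CRR parameters: u = e^(σ√Δt) = e^(0.5·√1) = 1.6487, d = 1/u = 0.6065
Per-period rate: rΔt = 0.06·1 = 0.06, so R = e^0.06 = 1.0618
Risk-neutral probability p = (e^0.06 − 0.6065)/(1.6487 − 0.6065) = 0.4553/1.0422 = 0.4369
Terminal stock prices: S_uu = 271.8, S_ud = 100, S_dd = 36.79
Terminal payoffs (K − S): max(-166.8, 0) = 0, max(5, 0) = 5, max(68.21, 0) = 68.21
Node u (S = 164.9): V_u = e^(−0.06)·[0.4369·0.0000 + 0.5631·5.0000] = 2.6517
Node d (S = 60.65): V_d = e^(−0.06)·[0.4369·5.0000 + 0.5631·68.2121] = 38.2322
Node 0 (S = 100): V_0 = e^(−0.06)·[0.4369·2.6517 + 0.5631·38.2322] = 21.3668

$21.37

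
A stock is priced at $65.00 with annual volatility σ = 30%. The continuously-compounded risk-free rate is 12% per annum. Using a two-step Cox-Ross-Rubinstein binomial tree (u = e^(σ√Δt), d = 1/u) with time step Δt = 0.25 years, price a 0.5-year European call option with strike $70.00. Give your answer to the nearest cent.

CRR parameters: u = e^(σ√Δt) = e^(0.3·√0.25) = 1.1618, d = 1/u = 0.8607
Per-period rate: rΔt = 0.12·0.25 = 0.03, so R = e^0.03 = 1.0305
Risk-neutral probability p = (e^0.03 − 0.8607)/(1.1618 − 0.8607) = 0.1697/0.3011 = 0.5637
Terminal stock prices: S_uu = 87.74, S_ud = 65, S_dd = 48.15
Terminal payoffs (S − K): max(17.74, 0) = 17.74, max(-5, 0) = 0, max(-21.85, 0) = 0
Node u (S = 75.52): V_u = e^(−0.03)·[0.5637·17.7408 + 0.4363·0.0000] = 9.7050
Node d (S = 55.95): V_d = e^(−0.03)·[0.5637·0.0000 + 0.4363·0.0000] = 0.0000
Node 0 (S = 65): V_0 = e^(−0.03)·[0.5637·9.7050 + 0.4363·0.0000] = 5.3091

$5.31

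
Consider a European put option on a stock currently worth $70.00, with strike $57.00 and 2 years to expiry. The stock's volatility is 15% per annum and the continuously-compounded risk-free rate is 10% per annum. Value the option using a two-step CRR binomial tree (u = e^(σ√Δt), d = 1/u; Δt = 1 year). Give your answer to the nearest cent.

$0.15

CRR parameters: u = e^(σ√Δt) = e^(0.15·√1) = 1.1618, d = 1/u = 0.8607
Per-period rate: rΔt = 0.1·1 = 0.1, so R = e^0.1 = 1.1052
Risk-neutral probability p = (e^0.1 − 0.8607)/(1.1618 − 0.8607) = 0.2445/0.3011 = 0.8118
Terminal stock prices: S_uu = 94.49, S_ud = 70, S_dd = 51.86
Terminal payoffs (K − S): max(-37.49, 0) = 0, max(-13, 0) = 0, max(5.143, 0) = 5.143
Node u (S = 81.33): V_u = e^(−0.1)·[0.8118·0.0000 + 0.1882·0.0000] = 0.0000
Node d (S = 60.25): V_d = e^(−0.1)·[0.8118·0.0000 + 0.1882·5.1427] = 0.8756
Node 0 (S = 70): V_0 = e^(−0.1)·[0.8118·0.0000 + 0.1882·0.8756] = 0.1491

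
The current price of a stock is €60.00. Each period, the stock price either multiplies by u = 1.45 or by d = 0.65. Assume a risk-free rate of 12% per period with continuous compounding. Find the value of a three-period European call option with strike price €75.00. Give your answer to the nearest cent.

€18.11

Risk-neutral probability p = (e^0.12 − 0.65)/(1.45 − 0.65) = 0.4775/0.8000 = 0.5969
Terminal stock prices: S_uuu = 182.9, S_uud = 82, S_udd = 36.76, S_ddd = 16.48
Terminal payoffs (S − K): max(107.9, 0) = 107.9, max(6.998, 0) = 6.998, max(-38.24, 0) = 0, max(-58.52, 0) = 0
Node uu (S = 126.2): V_uu = e^(−0.12)·[0.5969·107.9175 + 0.4031·6.9975] = 59.6310
Node ud (S = 56.55): V_ud = e^(−0.12)·[0.5969·6.9975 + 0.4031·0.0000] = 3.7043
Node dd (S = 25.35): V_dd = e^(−0.12)·[0.5969·0.0000 + 0.4031·0.0000] = 0.0000
Node u (S = 87): V_u = e^(−0.12)·[0.5969·59.6310 + 0.4031·3.7043] = 32.8917
Node d (S = 39): V_d = e^(−0.12)·[0.5969·3.7043 + 0.4031·0.0000] = 1.9610
Node 0 (S = 60): V_0 = e^(−0.12)·[0.5969·32.8917 + 0.4031·1.9610] = 18.1133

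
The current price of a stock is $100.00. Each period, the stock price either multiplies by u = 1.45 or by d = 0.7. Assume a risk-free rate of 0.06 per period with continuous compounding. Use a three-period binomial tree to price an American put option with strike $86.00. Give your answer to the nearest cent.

$12.02

Risk-neutral probability p = (e^0.06 − 0.7)/(1.45 − 0.7) = 0.3618/0.7500 = 0.4824
Terminal stock prices: S_uuu = 304.9, S_uud = 147.2, S_udd = 71.05, S_ddd = 34.3
Terminal payoffs (K − S): max(-218.9, 0) = 0, max(-61.17, 0) = 0, max(14.95, 0) = 14.95, max(51.7, 0) = 51.7
Node uu (S = 210.2): continuation = e^(−0.06)·[0.4824·0.0000 + 0.5176·0.0000] = 0.0000; exercise value = 0.0000 ≤ continuation, so V_uu = 0.0000
Node ud (S = 101.5): continuation = e^(−0.06)·[0.4824·0.0000 + 0.5176·14.9500] = 7.2868; exercise value = 0.0000 ≤ continuation, so V_ud = 7.2868
Node dd (S = 49): continuation = e^(−0.06)·[0.4824·14.9500 + 0.5176·51.7000] = 31.9917; exercise value = 37.0000 > continuation, so V_dd = 37.0000 (exercise)
Node u (S = 145): continuation = e^(−0.06)·[0.4824·0.0000 + 0.5176·7.2868] = 3.5517; exercise value = 0.0000 ≤ continuation, so V_u = 3.5517
Node d (S = 70): continuation = e^(−0.06)·[0.4824·7.2868 + 0.5176·37.0000] = 21.3450; exercise value = 16.0000 ≤ continuation, so V_d = 21.3450
Node 0 (S = 100): continuation = e^(−0.06)·[0.4824·3.5517 + 0.5176·21.3450] = 12.0175; exercise value = 0.0000 ≤ continuation, so V_0 = 12.0175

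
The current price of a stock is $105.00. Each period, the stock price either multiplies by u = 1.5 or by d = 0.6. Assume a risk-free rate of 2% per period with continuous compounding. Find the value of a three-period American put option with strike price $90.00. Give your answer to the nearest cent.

Risk-neutral probability p = (e^0.02 − 0.6)/(1.5 − 0.6) = 0.4202/0.9000 = 0.4669
Terminal stock prices: S_uuu = 354.4, S_uud = 141.8, S_udd = 56.7, S_ddd = 22.68
Terminal payoffs (K − S): max(-264.4, 0) = 0, max(-51.75, 0) = 0, max(33.3, 0) = 33.3, max(67.32, 0) = 67.32
Node uu (S = 236.2): continuation = e^(−0.02)·[0.4669·0.0000 + 0.5331·0.0000] = 0.0000; exercise value = 0.0000 ≤ continuation, so V_uu = 0.0000
Node ud (S = 94.5): continuation = e^(−0.02)·[0.4669·0.0000 + 0.5331·33.3000] = 17.4010; exercise value = 0.0000 ≤ continuation, so V_ud = 17.4010
Node dd (S = 37.8): continuation = e^(−0.02)·[0.4669·33.3000 + 0.5331·67.3200] = 50.4179; exercise value = 52.2000 > continuation, so V_dd = 52.2000 (exercise)
Node u (S = 157.5): continuation = e^(−0.02)·[0.4669·0.0000 + 0.5331·17.4010] = 9.0930; exercise value = 0.0000 ≤ continuation, so V_u = 9.0930
Node d (S = 63): continuation = e^(−0.02)·[0.4669·17.4010 + 0.5331·52.2000] = 35.2408; exercise value = 27.0000 ≤ continuation, so V_d = 35.2408
Node 0 (S = 105): continuation = e^(−0.02)·[0.4669·9.0930 + 0.5331·35.2408] = 22.5765; exercise value = 0.0000 ≤ continuation, so V_0 = 22.5765

$22.58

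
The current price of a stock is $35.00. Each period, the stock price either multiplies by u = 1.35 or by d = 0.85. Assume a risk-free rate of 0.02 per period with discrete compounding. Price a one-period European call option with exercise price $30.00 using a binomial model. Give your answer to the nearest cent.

Risk-neutral probability p = (1 + 0.02 − 0.85)/(1.35 − 0.85) = 0.1700/0.5000 = 0.3400
Terminal stock prices: S_u = 47.25, S_d = 29.75
Terminal payoffs (S − K): max(17.25, 0) = 17.25, max(-0.25, 0) = 0
Node 0 (S = 35): V_0 = 1/1.02·[0.3400·17.2500 + 0.6600·0.0000] = 5.7500

$5.75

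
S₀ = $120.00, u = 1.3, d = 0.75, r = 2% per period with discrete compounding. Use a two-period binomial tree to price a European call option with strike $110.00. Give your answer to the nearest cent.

$24.86

Risk-neutral probability p = (1 + 0.02 − 0.75)/(1.3 − 0.75) = 0.2700/0.5500 = 0.4909
Terminal stock prices: S_uu = 202.8, S_ud = 117, S_dd = 67.5
Terminal payoffs (S − K): max(92.8, 0) = 92.8, max(7, 0) = 7, max(-42.5, 0) = 0
Node u (S = 156): V_u = 1/1.02·[0.4909·92.8000 + 0.5091·7.0000] = 48.1569
Node d (S = 90): V_d = 1/1.02·[0.4909·7.0000 + 0.5091·0.0000] = 3.3690
Node 0 (S = 120): V_0 = 1/1.02·[0.4909·48.1569 + 0.5091·3.3690] = 24.8586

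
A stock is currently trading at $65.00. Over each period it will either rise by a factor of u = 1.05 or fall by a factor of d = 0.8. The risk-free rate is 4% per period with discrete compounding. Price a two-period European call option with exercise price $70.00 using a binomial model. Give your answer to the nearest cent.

$1.42

Risk-neutral probability p = (1 + 0.04 − 0.8)/(1.05 − 0.8) = 0.2400/0.2500 = 0.9600
Terminal stock prices: S_uu = 71.66, S_ud = 54.6, S_dd = 41.6
Terminal payoffs (S − K): max(1.663, 0) = 1.663, max(-15.4, 0) = 0, max(-28.4, 0) = 0
Node u (S = 68.25): V_u = 1/1.04·[0.9600·1.6625 + 0.0400·0.0000] = 1.5346
Node d (S = 52): V_d = 1/1.04·[0.9600·0.0000 + 0.0400·0.0000] = 0.0000
Node 0 (S = 65): V_0 = 1/1.04·[0.9600·1.5346 + 0.0400·0.0000] = 1.4166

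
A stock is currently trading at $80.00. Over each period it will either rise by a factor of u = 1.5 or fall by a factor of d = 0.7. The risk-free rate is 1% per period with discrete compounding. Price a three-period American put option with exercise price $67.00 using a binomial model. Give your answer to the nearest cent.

$12.54

Risk-neutral probability p = (1 + 0.01 − 0.7)/(1.5 − 0.7) = 0.3100/0.8000 = 0.3875
Terminal stock prices: S_uuu = 270, S_uud = 126, S_udd = 58.8, S_ddd = 27.44
Terminal payoffs (K − S): max(-203, 0) = 0, max(-59, 0) = 0, max(8.2, 0) = 8.2, max(39.56, 0) = 39.56
Node uu (S = 180): continuation = 1/1.01·[0.3875·0.0000 + 0.6125·0.0000] = 0.0000; exercise value = 0.0000 ≤ continuation, so V_uu = 0.0000
Node ud (S = 84): continuation = 1/1.01·[0.3875·0.0000 + 0.6125·8.2000] = 4.9728; exercise value = 0.0000 ≤ continuation, so V_ud = 4.9728
Node dd (S = 39.2): continuation = 1/1.01·[0.3875·8.2000 + 0.6125·39.5600] = 27.1366; exercise value = 27.8000 > continuation, so V_dd = 27.8000 (exercise)
Node u (S = 120): continuation = 1/1.01·[0.3875·0.0000 + 0.6125·4.9728] = 3.0157; exercise value = 0.0000 ≤ continuation, so V_u = 3.0157
Node d (S = 56): continuation = 1/1.01·[0.3875·4.9728 + 0.6125·27.8000] = 18.7668; exercise value = 11.0000 ≤ continuation, so V_d = 18.7668
Node 0 (S = 80): continuation = 1/1.01·[0.3875·3.0157 + 0.6125·18.7668] = 12.5378; exercise value = 0.0000 ≤ continuation, so V_0 = 12.5378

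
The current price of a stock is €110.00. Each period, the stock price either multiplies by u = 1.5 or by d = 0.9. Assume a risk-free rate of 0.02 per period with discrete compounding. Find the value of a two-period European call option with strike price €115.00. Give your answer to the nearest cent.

€15.40

Risk-neutral probability p = (1 + 0.02 − 0.9)/(1.5 − 0.9) = 0.1200/0.6000 = 0.2000
Terminal stock prices: S_uu = 247.5, S_ud = 148.5, S_dd = 89.1
Terminal payoffs (S − K): max(132.5, 0) = 132.5, max(33.5, 0) = 33.5, max(-25.9, 0) = 0
Node u (S = 165): V_u = 1/1.02·[0.2000·132.5000 + 0.8000·33.5000] = 52.2549
Node d (S = 99): V_d = 1/1.02·[0.2000·33.5000 + 0.8000·0.0000] = 6.5686
Node 0 (S = 110): V_0 = 1/1.02·[0.2000·52.2549 + 0.8000·6.5686] = 15.3979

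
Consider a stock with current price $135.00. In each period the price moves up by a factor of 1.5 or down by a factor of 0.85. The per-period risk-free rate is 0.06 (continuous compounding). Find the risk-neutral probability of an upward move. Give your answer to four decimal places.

p = 0.3259

Risk-neutral probability p = (e^0.06 − 0.85)/(1.5 − 0.85) = 0.2118/0.6500 = 0.3259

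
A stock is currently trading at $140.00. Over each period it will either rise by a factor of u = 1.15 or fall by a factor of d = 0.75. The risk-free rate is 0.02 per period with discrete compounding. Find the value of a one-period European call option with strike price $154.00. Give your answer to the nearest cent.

Risk-neutral probability p = (1 + 0.02 − 0.75)/(1.15 − 0.75) = 0.2700/0.4000 = 0.6750
Terminal stock prices: S_u = 161, S_d = 105
Terminal payoffs (S − K): max(7, 0) = 7, max(-49, 0) = 0
Node 0 (S = 140): V_0 = 1/1.02·[0.6750·7.0000 + 0.3250·0.0000] = 4.6324

$4.63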